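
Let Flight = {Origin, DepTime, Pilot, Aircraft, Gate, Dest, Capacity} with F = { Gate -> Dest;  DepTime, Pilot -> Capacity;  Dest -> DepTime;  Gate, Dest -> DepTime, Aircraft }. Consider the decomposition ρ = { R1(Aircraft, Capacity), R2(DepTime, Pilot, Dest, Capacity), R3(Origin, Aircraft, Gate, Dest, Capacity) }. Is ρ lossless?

Chase test. Columns are Origin, DepTime, Pilot, Aircraft, Gate, Dest, Capacity; row i has aⱼ where attribute j ∈ Ri, else bᵢⱼ.
Initial tableau (one row per fragment):
  row 1: b11 b12 b13 a4 b15 b16 a7
  row 2: b21 a2 a3 b24 b25 a6 a7
  row 3: a1 b32 b33 a4 a5 a6 a7
Rows 2 and 3 agree on Dest; apply Dest→DepTime and equate their DepTime entries.
No row becomes fully distinguished — the join is lossy.

No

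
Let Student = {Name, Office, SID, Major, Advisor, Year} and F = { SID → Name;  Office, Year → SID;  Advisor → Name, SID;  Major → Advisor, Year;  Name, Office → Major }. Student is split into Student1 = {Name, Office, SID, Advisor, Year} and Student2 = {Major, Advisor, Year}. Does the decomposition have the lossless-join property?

No

Common attributes: Student1 ∩ Student2 = {Advisor, Year}.
Closure of {Advisor, Year}: Advisor → Name, SID applies, adding Name, SID. So (Advisor, Year)⁺ = {Name, SID, Advisor, Year}.
The closure contains neither all of Student1 = {Name, Office, SID, Advisor, Year} nor all of Student2 = {Major, Advisor, Year}, so the common attributes are not a superkey of either fragment. The join is lossy.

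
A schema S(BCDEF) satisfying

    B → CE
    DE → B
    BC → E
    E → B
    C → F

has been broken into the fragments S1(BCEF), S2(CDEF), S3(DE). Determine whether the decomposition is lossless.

Yes

Chase test. Columns are BCDEF; row i has aⱼ where attribute j ∈ Si, else bᵢⱼ.
Initial tableau (one row per fragment):
  row 1: a1 a2 b13 a4 a5
  row 2: b21 a2 a3 a4 a5
  row 3: b31 b32 a3 a4 b35
Rows 2 and 3 agree on DE; apply DE→B and equate their B entries.
Rows 1 and 2 agree on E; apply E→B and equate their B entries.
Rows 1 and 3 agree on B; apply B→CE and equate their CE entries.
Rows 1 and 3 agree on C; apply C→F and equate their F entries.
Row 2 is now all distinguished symbols — the join is lossless.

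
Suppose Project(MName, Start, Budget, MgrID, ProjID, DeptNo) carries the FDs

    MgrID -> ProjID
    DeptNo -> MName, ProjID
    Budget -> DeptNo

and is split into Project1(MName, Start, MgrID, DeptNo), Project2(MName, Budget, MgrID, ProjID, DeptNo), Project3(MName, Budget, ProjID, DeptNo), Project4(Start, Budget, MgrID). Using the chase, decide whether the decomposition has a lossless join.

Yes

Chase test. Columns are MName, Start, Budget, MgrID, ProjID, DeptNo; row i has aⱼ where attribute j ∈ Projecti, else bᵢⱼ.
Initial tableau (one row per fragment):
  row 1: a1 a2 b13 a4 b15 a6
  row 2: a1 b22 a3 a4 a5 a6
  row 3: a1 b32 a3 b34 a5 a6
  row 4: b41 a2 a3 a4 b45 b46
Rows 1 and 2 agree on MgrID; apply MgrID→ProjID and equate their ProjID entries.
Rows 1 and 4 agree on MgrID; apply MgrID→ProjID and equate their ProjID entries.
Rows 2 and 4 agree on Budget; apply Budget→DeptNo and equate their DeptNo entries.
Rows 1 and 4 agree on DeptNo; apply DeptNo→MName, ProjID and equate their MName, ProjID entries.
Row 4 is now all distinguished symbols — the join is lossless.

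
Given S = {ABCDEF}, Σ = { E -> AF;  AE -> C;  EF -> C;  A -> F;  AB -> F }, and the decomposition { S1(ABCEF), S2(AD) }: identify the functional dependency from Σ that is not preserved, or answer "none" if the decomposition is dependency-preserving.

none

E → AF lies within S1.
AE → C lies within S1.
EF → C lies within S1.
A → F lies within S1.
AB → F lies within S1.
Every dependency is enforceable on the fragments, so the decomposition is dependency-preserving.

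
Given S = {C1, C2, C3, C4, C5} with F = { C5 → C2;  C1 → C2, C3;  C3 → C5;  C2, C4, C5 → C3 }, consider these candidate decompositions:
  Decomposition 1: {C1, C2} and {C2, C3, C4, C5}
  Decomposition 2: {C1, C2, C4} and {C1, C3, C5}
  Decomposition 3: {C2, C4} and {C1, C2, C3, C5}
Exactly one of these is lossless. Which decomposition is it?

Decomposition 1: common = {C2}, closure = {C2} → lossy.
Decomposition 2: common = {C1}, closure = {C1, C2, C3, C5} → lossless.
Decomposition 3: common = {C2}, closure = {C2} → lossy.

Decomposition 2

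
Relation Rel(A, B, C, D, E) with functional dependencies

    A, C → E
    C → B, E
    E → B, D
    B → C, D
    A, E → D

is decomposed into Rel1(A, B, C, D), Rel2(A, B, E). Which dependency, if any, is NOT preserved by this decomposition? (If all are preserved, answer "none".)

A, C → E: restricted closure across fragments reaches E.
C → B, E: restricted closure across fragments reaches B, E.
E → B, D: restricted closure across fragments reaches B, D.
B → C, D lies within Rel1.
A, E → D: restricted closure across fragments reaches D.
Every dependency is enforceable on the fragments, so the decomposition is dependency-preserving.

none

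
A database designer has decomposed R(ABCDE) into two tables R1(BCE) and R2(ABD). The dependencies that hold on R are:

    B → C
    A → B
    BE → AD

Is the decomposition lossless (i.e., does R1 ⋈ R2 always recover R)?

No

Common attributes: R1 ∩ R2 = {B}.
Closure of {B}: B → C applies, adding C. So (B)⁺ = {BC}.
The closure contains neither all of R1 = {BCE} nor all of R2 = {ABD}, so the common attributes are not a superkey of either fragment. The join is lossy.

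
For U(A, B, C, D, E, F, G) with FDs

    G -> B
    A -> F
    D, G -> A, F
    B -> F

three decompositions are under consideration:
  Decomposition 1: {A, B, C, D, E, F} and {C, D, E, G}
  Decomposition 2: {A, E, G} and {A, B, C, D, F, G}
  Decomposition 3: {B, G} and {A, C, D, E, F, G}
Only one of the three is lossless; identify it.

Decomposition 1: common = {C, D, E}, closure = {C, D, E} → lossy.
Decomposition 2: common = {A, G}, closure = {A, B, F, G} → lossy.
Decomposition 3: common = {G}, closure = {B, F, G} → lossless.

Decomposition 3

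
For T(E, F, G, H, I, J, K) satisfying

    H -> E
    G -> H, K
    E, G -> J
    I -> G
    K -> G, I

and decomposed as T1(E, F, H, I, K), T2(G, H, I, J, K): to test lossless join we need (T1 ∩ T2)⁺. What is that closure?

T1 ∩ T2 = {H, I, K}.
H → E applies, adding E
I → G applies, adding G
E, G → J applies, adding J
Closure: {E, G, H, I, J, K}.

E, G, H, I, J, K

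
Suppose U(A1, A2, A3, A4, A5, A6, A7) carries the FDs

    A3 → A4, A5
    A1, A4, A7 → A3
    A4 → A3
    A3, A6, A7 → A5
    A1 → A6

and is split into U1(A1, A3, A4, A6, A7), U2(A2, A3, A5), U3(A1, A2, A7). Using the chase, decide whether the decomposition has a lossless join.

No

Chase test. Columns are A1, A2, A3, A4, A5, A6, A7; row i has aⱼ where attribute j ∈ Ui, else bᵢⱼ.
Initial tableau (one row per fragment):
  row 1: a1 b12 a3 a4 b15 a6 a7
  row 2: b21 a2 a3 b24 a5 b26 b27
  row 3: a1 a2 b33 b34 b35 b36 a7
Rows 1 and 2 agree on A3; apply A3→A4, A5 and equate their A4, A5 entries.
Rows 1 and 3 agree on A1; apply A1→A6 and equate their A6 entries.
No row becomes fully distinguished — the join is lossy.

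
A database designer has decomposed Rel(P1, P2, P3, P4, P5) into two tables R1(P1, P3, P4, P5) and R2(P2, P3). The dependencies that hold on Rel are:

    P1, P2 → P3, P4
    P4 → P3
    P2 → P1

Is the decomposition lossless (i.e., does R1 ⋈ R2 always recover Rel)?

No

Common attributes: R1 ∩ R2 = {P3}.
No dependency enlarges {P3}, so (P3)⁺ = {P3}.
The closure contains neither all of R1 = {P1, P3, P4, P5} nor all of R2 = {P2, P3}, so the common attributes are not a superkey of either fragment. The join is lossy.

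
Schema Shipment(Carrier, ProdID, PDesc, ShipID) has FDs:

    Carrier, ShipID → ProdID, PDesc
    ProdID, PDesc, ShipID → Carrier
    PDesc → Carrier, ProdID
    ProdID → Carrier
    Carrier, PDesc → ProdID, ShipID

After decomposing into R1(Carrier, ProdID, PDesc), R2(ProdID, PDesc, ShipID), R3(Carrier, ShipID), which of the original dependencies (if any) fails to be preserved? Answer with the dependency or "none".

Carrier, ShipID → ProdID, PDesc

Check Carrier, ShipID → ProdID, PDesc: no single fragment contains all of {Carrier, ProdID, PDesc, ShipID}, and the restricted closure of {Carrier, ShipID} across the fragments never reaches {ProdID, PDesc}.
ProdID, PDesc, ShipID → Carrier is preserved.
PDesc → Carrier, ProdID is preserved.
ProdID → Carrier is preserved.
Carrier, PDesc → ProdID, ShipID is preserved.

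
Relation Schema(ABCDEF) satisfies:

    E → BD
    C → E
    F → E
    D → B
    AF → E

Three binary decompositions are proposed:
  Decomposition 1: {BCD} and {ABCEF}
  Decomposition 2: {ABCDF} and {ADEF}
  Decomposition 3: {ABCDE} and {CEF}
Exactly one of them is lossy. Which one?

Decomposition 3

Decomposition 1: common = {BC}, closure = {BCDE} → lossless.
Decomposition 2: common = {ADF}, closure = {ABDEF} → lossless.
Decomposition 3: common = {CE}, closure = {BCDE} → lossy.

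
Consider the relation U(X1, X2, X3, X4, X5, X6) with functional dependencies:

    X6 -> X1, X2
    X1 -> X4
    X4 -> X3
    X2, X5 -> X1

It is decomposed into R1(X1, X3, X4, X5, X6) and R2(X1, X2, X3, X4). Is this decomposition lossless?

No

Common attributes: R1 ∩ R2 = {X1, X3, X4}.
No dependency enlarges {X1, X3, X4}, so (X1, X3, X4)⁺ = {X1, X3, X4}.
The closure contains neither all of R1 = {X1, X3, X4, X5, X6} nor all of R2 = {X1, X2, X3, X4}, so the common attributes are not a superkey of either fragment. The join is lossy.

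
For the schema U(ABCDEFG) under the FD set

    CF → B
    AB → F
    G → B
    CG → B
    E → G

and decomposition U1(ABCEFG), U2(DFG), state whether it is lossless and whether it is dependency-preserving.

lossy but dependency-preserving

Lossless test: (FG)⁺ = {BFG}, which is a superkey of neither fragment — lossy.
Dependency preservation: every FD's attributes lie within a single fragment, so each can be enforced locally — preserved.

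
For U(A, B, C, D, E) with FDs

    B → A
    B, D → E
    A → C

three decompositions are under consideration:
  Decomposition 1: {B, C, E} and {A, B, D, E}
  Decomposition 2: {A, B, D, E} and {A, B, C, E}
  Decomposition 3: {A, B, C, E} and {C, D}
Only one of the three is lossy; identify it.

Decomposition 3

Decomposition 1: common = {B, E}, closure = {A, B, C, E} → lossless.
Decomposition 2: common = {A, B, E}, closure = {A, B, C, E} → lossless.
Decomposition 3: common = {C}, closure = {C} → lossy.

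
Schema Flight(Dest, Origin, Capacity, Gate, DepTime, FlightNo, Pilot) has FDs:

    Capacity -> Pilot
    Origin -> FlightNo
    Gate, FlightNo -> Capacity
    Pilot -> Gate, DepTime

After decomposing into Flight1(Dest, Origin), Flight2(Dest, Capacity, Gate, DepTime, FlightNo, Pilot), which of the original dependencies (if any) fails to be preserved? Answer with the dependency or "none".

Origin -> FlightNo

Check Origin → FlightNo: no single fragment contains all of {Origin, FlightNo}, and the restricted closure of {Origin} across the fragments never reaches {FlightNo}.
Capacity → Pilot is preserved.
Gate, FlightNo → Capacity is preserved.
Pilot → Gate, DepTime is preserved.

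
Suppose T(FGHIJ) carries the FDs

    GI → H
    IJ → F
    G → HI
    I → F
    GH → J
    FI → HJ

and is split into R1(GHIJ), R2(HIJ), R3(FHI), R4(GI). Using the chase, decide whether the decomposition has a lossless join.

Chase test. Columns are FGHIJ; row i has aⱼ where attribute j ∈ Ri, else bᵢⱼ.
Initial tableau (one row per fragment):
  row 1: b11 a2 a3 a4 a5
  row 2: b21 b22 a3 a4 a5
  row 3: a1 b32 a3 a4 b35
  row 4: b41 a2 b43 a4 b45
Rows 1 and 4 agree on GI; apply GI→H and equate their H entries.
Rows 1 and 2 agree on IJ; apply IJ→F and equate their F entries.
Rows 1 and 3 agree on I; apply I→F and equate their F entries.
Rows 1 and 4 agree on I; apply I→F and equate their F entries.
Rows 1 and 4 agree on GH; apply GH→J and equate their J entries.
Rows 1 and 3 agree on FI; apply FI→HJ and equate their HJ entries.
Row 1 is now all distinguished symbols — the join is lossless.

Yes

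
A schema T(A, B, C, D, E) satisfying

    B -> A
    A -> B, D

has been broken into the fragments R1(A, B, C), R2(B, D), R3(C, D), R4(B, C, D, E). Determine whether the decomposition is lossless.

Chase test. Columns are A, B, C, D, E; row i has aⱼ where attribute j ∈ Ri, else bᵢⱼ.
Initial tableau (one row per fragment):
  row 1: a1 a2 a3 b14 b15
  row 2: b21 a2 b23 a4 b25
  row 3: b31 b32 a3 a4 b35
  row 4: b41 a2 a3 a4 a5
Rows 1 and 2 agree on B; apply B→A and equate their A entries.
Rows 1 and 4 agree on B; apply B→A and equate their A entries.
Rows 1 and 2 agree on A; apply A→B, D and equate their B, D entries.
Row 4 is now all distinguished symbols — the join is lossless.

Yes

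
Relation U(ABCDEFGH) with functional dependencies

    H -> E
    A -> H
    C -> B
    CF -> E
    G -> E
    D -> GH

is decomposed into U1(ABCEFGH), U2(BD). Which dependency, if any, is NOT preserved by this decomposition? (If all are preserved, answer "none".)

Check D → GH: no single fragment contains all of {DGH}, and the restricted closure of {D} across the fragments never reaches {GH}.
H → E is preserved.
A → H is preserved.
C → B is preserved.
CF → E is preserved.
G → E is preserved.

D -> GH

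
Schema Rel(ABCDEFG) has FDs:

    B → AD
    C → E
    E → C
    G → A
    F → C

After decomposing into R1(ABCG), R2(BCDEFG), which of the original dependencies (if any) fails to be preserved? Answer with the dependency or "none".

none

B → AD: restricted closure across fragments reaches AD.
C → E lies within R2.
E → C lies within R2.
G → A lies within R1.
F → C lies within R2.
Every dependency is enforceable on the fragments, so the decomposition is dependency-preserving.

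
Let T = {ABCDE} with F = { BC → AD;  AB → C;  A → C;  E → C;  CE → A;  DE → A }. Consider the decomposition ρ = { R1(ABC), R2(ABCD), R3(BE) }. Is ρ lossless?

No

Chase test. Columns are ABCDE; row i has aⱼ where attribute j ∈ Ri, else bᵢⱼ.
Initial tableau (one row per fragment):
  row 1: a1 a2 a3 b14 b15
  row 2: a1 a2 a3 a4 b25
  row 3: b31 a2 b33 b34 a5
Rows 1 and 2 agree on BC; apply BC→AD and equate their AD entries.
No row becomes fully distinguished — the join is lossy.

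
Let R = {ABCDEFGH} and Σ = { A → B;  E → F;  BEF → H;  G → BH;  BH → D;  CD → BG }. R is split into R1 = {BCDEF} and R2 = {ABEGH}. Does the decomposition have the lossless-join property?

Common attributes: R1 ∩ R2 = {BE}.
Closure of {BE}: E → F applies, adding F; BEF → H applies, adding H; BH → D applies, adding D. So (BE)⁺ = {BDEFH}.
The closure contains neither all of R1 = {BCDEF} nor all of R2 = {ABEGH}, so the common attributes are not a superkey of either fragment. The join is lossy.

No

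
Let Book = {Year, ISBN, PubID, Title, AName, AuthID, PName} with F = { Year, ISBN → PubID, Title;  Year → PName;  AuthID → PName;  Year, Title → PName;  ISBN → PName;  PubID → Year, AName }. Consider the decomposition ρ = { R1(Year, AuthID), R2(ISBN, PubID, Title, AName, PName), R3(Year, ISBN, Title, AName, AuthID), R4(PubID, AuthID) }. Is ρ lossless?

Chase test. Columns are Year, ISBN, PubID, Title, AName, AuthID, PName; row i has aⱼ where attribute j ∈ Ri, else bᵢⱼ.
Initial tableau (one row per fragment):
  row 1: a1 b12 b13 b14 b15 a6 b17
  row 2: b21 a2 a3 a4 a5 b26 a7
  row 3: a1 a2 b33 a4 a5 a6 b37
  row 4: b41 b42 a3 b44 b45 a6 b47
Rows 1 and 3 agree on Year; apply Year→PName and equate their PName entries.
Rows 1 and 4 agree on AuthID; apply AuthID→PName and equate their PName entries.
Rows 2 and 3 agree on ISBN; apply ISBN→PName and equate their PName entries.
Rows 2 and 4 agree on PubID; apply PubID→Year, AName and equate their Year, AName entries.
No row becomes fully distinguished — the join is lossy.

No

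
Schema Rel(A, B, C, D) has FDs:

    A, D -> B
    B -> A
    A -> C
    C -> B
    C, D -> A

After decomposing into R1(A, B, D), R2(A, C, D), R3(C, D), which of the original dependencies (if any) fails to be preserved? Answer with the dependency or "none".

A, D → B lies within R1.
B → A lies within R1.
A → C lies within R2.
C → B: restricted closure across fragments reaches B.
C, D → A lies within R2.
Every dependency is enforceable on the fragments, so the decomposition is dependency-preserving.

none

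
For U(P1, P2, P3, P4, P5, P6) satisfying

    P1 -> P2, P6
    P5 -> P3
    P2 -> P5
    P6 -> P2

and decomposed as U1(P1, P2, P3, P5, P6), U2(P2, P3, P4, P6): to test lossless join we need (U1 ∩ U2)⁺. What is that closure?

P2, P3, P5, P6

U1 ∩ U2 = {P2, P3, P6}.
P2 → P5 applies, adding P5
Closure: {P2, P3, P5, P6}.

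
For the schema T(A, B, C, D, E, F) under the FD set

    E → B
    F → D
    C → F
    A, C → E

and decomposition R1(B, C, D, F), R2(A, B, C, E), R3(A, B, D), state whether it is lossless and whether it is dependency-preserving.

lossless and dependency-preserving

Lossless test (chase): Rows 1 and 2 agree on C; apply C→F and equate their F entries. Rows 1 and 2 agree on F; apply F→D and equate their D entries. Row 2 is now all distinguished symbols — the join is lossless.
Dependency preservation: every FD's attributes lie within a single fragment, so each can be enforced locally — preserved.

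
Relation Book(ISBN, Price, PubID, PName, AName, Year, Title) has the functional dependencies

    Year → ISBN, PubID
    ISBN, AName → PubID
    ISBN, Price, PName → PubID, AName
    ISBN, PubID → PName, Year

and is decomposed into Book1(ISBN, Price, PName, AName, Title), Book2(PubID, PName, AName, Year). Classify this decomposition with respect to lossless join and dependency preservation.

lossy and not dependency-preserving

Lossless test: (PName, AName)⁺ = {PName, AName}, which is a superkey of neither fragment — lossy.
Dependency preservation: the restricted closure of {Year} across the fragments never reaches {ISBN, PubID}, so Year → ISBN, PubID cannot be enforced without a join — not preserved.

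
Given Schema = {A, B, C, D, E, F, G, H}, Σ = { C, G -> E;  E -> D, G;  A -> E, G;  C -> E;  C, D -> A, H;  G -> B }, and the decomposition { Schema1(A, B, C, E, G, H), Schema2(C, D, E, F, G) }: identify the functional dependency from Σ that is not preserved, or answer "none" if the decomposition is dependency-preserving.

C, G → E lies within Schema1.
E → D, G lies within Schema2.
A → E, G lies within Schema1.
C → E lies within Schema1.
C, D → A, H: restricted closure across fragments reaches A, H.
G → B lies within Schema1.
Every dependency is enforceable on the fragments, so the decomposition is dependency-preserving.

none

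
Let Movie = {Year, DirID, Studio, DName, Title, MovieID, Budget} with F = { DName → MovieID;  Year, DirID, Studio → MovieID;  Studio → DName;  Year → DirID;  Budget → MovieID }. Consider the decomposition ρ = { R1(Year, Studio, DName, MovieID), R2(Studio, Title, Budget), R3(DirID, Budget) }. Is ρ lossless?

Chase test. Columns are Year, DirID, Studio, DName, Title, MovieID, Budget; row i has aⱼ where attribute j ∈ Ri, else bᵢⱼ.
Initial tableau (one row per fragment):
  row 1: a1 b12 a3 a4 b15 a6 b17
  row 2: b21 b22 a3 b24 a5 b26 a7
  row 3: b31 a2 b33 b34 b35 b36 a7
Rows 1 and 2 agree on Studio; apply Studio→DName and equate their DName entries.
Rows 2 and 3 agree on Budget; apply Budget→MovieID and equate their MovieID entries.
Rows 1 and 2 agree on DName; apply DName→MovieID and equate their MovieID entries.
No row becomes fully distinguished — the join is lossy.

No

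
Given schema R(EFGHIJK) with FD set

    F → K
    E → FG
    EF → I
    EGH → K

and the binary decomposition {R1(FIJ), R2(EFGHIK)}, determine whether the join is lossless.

Common attributes: R1 ∩ R2 = {FI}.
Closure of {FI}: F → K applies, adding K. So (FI)⁺ = {FIK}.
The closure contains neither all of R1 = {FIJ} nor all of R2 = {EFGHIK}, so the common attributes are not a superkey of either fragment. The join is lossy.

No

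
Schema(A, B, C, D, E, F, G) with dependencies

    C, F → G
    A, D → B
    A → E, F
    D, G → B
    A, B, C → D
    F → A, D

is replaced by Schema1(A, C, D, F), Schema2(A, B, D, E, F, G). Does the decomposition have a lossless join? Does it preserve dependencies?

lossy and not dependency-preserving

Lossless test: (A, D, F)⁺ = {A, B, D, E, F}, which is a superkey of neither fragment — lossy.
Dependency preservation: the restricted closure of {C, F} across the fragments never reaches {G}, so C, F → G cannot be enforced without a join — not preserved.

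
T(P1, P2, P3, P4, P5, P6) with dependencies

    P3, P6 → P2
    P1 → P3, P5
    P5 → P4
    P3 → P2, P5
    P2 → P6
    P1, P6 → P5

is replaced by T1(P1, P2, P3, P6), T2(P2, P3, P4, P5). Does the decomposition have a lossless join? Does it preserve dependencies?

lossless and dependency-preserving

Lossless test: (P2, P3)⁺ = {P2, P3, P4, P5, P6}, which contains all of one fragment — lossless.
Dependency preservation: P1 → P3, P5; P1, P6 → P5 are not contained in any single fragment, but the restricted closure of each left-hand side across the fragments still reaches the right-hand side; the remaining FDs each lie inside some fragment. All dependencies are preserved.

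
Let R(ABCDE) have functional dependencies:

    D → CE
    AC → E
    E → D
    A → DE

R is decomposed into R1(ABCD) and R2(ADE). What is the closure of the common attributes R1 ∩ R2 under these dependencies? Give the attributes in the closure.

ACDE

R1 ∩ R2 = {AD}.
D → CE applies, adding CE
Closure: {ACDE}.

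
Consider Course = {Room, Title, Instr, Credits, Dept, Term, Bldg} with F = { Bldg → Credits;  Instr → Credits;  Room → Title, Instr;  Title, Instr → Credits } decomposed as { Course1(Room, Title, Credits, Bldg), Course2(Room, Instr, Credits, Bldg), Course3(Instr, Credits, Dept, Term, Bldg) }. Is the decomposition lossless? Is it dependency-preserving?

Lossless test (chase): Rows 1 and 2 agree on Room; apply Room→Title, Instr and equate their Title, Instr entries. No row becomes fully distinguished — the join is lossy.
Dependency preservation: Room → Title, Instr; Title, Instr → Credits are not contained in any single fragment, but the restricted closure of each left-hand side across the fragments still reaches the right-hand side; the remaining FDs each lie inside some fragment. All dependencies are preserved.

lossy but dependency-preserving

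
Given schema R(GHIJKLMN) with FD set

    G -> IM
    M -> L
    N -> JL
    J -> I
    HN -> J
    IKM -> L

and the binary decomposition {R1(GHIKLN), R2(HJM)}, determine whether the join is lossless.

No

Common attributes: R1 ∩ R2 = {H}.
No dependency enlarges {H}, so (H)⁺ = {H}.
The closure contains neither all of R1 = {GHIKLN} nor all of R2 = {HJM}, so the common attributes are not a superkey of either fragment. The join is lossy.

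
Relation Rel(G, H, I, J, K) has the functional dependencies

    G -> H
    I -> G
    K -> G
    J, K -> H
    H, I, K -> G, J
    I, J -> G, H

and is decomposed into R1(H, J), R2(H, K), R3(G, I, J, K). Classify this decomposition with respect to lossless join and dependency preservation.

lossless but not dependency-preserving

Lossless test (chase): Rows 2 and 3 agree on K; apply K→G and equate their G entries. Rows 2 and 3 agree on G; apply G→H and equate their H entries. Row 3 is now all distinguished symbols — the join is lossless.
Dependency preservation: the restricted closure of {G} across the fragments never reaches {H}, so G → H cannot be enforced without a join — not preserved.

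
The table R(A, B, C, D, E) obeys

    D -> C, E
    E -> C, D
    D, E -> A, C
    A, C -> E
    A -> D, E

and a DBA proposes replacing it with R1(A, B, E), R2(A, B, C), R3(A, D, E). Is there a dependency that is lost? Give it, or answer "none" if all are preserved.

D → C, E: restricted closure across fragments reaches C, E.
E → C, D: restricted closure across fragments reaches C, D.
D, E → A, C: restricted closure across fragments reaches A, C.
A, C → E: restricted closure across fragments reaches E.
A → D, E lies within R3.
Every dependency is enforceable on the fragments, so the decomposition is dependency-preserving.

none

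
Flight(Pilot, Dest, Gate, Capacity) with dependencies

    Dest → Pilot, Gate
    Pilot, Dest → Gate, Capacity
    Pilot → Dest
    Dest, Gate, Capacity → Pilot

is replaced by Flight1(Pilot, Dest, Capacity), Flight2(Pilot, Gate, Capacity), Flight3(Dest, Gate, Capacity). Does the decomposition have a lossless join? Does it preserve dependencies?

Lossless test (chase): Rows 1 and 3 agree on Dest; apply Dest→Pilot, Gate and equate their Pilot, Gate entries. Rows 1 and 2 agree on Pilot; apply Pilot→Dest and equate their Dest entries. Row 1 is now all distinguished symbols — the join is lossless.
Dependency preservation: Dest → Pilot, Gate; Pilot, Dest → Gate, Capacity; Dest, Gate, Capacity → Pilot are not contained in any single fragment, but the restricted closure of each left-hand side across the fragments still reaches the right-hand side; the remaining FDs each lie inside some fragment. All dependencies are preserved.

lossless and dependency-preserving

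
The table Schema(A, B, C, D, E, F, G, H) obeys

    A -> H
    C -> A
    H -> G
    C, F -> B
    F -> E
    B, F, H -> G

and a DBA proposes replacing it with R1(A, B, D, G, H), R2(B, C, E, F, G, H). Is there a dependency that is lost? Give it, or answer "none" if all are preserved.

Check C → A: no single fragment contains all of {A, C}, and the restricted closure of {C} across the fragments never reaches {A}.
A → H is preserved.
H → G is preserved.
C, F → B is preserved.
F → E is preserved.
B, F, H → G is preserved.

C -> A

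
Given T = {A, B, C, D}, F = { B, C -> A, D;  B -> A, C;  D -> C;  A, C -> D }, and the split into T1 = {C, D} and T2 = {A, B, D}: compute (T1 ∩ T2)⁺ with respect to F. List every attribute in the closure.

C, D

T1 ∩ T2 = {D}.
D → C applies, adding C
Closure: {C, D}.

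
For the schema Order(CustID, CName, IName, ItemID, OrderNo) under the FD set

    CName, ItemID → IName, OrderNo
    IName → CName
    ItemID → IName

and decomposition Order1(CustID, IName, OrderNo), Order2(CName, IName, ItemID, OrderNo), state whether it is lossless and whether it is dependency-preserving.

lossy but dependency-preserving

Lossless test: (IName, OrderNo)⁺ = {CName, IName, OrderNo}, which is a superkey of neither fragment — lossy.
Dependency preservation: every FD's attributes lie within a single fragment, so each can be enforced locally — preserved.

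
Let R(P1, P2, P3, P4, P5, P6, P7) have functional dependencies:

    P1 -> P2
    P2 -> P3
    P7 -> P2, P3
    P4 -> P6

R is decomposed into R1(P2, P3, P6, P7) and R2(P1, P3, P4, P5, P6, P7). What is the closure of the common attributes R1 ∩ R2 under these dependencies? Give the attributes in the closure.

R1 ∩ R2 = {P3, P6, P7}.
P7 → P2, P3 applies, adding P2
Closure: {P2, P3, P6, P7}.

P2, P3, P6, P7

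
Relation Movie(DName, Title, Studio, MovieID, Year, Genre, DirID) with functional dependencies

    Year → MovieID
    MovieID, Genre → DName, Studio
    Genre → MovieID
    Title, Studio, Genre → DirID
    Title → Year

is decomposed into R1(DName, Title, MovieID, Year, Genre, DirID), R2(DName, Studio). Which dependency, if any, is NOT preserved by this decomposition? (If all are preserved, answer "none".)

Check MovieID, Genre → DName, Studio: no single fragment contains all of {DName, Studio, MovieID, Genre}, and the restricted closure of {MovieID, Genre} across the fragments never reaches {DName, Studio}.
Year → MovieID is preserved.
Genre → MovieID is preserved.
Title, Studio, Genre → DirID is preserved.
Title → Year is preserved.

MovieID, Genre → DName, Studio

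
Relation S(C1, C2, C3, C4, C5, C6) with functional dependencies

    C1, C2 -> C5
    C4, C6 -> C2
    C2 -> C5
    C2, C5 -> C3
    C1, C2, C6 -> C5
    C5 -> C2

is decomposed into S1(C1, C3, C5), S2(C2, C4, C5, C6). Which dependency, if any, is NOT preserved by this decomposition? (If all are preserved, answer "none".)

C1, C2 → C5: restricted closure across fragments reaches C5.
C4, C6 → C2 lies within S2.
C2 → C5 lies within S2.
C2, C5 → C3: restricted closure across fragments reaches C3.
C1, C2, C6 → C5: restricted closure across fragments reaches C5.
C5 → C2 lies within S2.
Every dependency is enforceable on the fragments, so the decomposition is dependency-preserving.

none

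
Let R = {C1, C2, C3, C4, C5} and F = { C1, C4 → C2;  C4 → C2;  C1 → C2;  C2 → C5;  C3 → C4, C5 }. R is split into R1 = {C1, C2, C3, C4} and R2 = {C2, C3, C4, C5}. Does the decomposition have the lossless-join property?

Yes

Common attributes: R1 ∩ R2 = {C2, C3, C4}.
Closure of {C2, C3, C4}: C2 → C5 applies, adding C5. So (C2, C3, C4)⁺ = {C2, C3, C4, C5}.
This closure contains every attribute of R2, so R1 ∩ R2 → R2. The join is lossless.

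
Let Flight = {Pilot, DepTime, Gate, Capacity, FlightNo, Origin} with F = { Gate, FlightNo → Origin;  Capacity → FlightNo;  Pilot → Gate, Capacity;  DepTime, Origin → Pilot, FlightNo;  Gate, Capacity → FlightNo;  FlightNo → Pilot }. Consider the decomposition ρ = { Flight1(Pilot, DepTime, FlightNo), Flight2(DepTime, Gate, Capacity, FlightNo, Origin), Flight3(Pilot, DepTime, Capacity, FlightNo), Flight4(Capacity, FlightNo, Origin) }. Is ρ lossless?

Yes

Chase test. Columns are Pilot, DepTime, Gate, Capacity, FlightNo, Origin; row i has aⱼ where attribute j ∈ Flighti, else bᵢⱼ.
Initial tableau (one row per fragment):
  row 1: a1 a2 b13 b14 a5 b16
  row 2: b21 a2 a3 a4 a5 a6
  row 3: a1 a2 b33 a4 a5 b36
  row 4: b41 b42 b43 a4 a5 a6
Rows 1 and 3 agree on Pilot; apply Pilot→Gate, Capacity and equate their Gate, Capacity entries.
Rows 1 and 2 agree on FlightNo; apply FlightNo→Pilot and equate their Pilot entries.
Rows 1 and 4 agree on FlightNo; apply FlightNo→Pilot and equate their Pilot entries.
Rows 1 and 3 agree on Gate, FlightNo; apply Gate, FlightNo→Origin and equate their Origin entries.
Rows 1 and 2 agree on Pilot; apply Pilot→Gate, Capacity and equate their Gate, Capacity entries.
Rows 1 and 4 agree on Pilot; apply Pilot→Gate, Capacity and equate their Gate, Capacity entries.
Rows 1 and 2 agree on Gate, FlightNo; apply Gate, FlightNo→Origin and equate their Origin entries.
Row 1 is now all distinguished symbols — the join is lossless.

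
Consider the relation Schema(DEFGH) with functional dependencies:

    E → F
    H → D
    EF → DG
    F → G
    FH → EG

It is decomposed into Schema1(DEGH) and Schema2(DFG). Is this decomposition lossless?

No

Common attributes: Schema1 ∩ Schema2 = {DG}.
No dependency enlarges {DG}, so (DG)⁺ = {DG}.
The closure contains neither all of Schema1 = {DEGH} nor all of Schema2 = {DFG}, so the common attributes are not a superkey of either fragment. The join is lossy.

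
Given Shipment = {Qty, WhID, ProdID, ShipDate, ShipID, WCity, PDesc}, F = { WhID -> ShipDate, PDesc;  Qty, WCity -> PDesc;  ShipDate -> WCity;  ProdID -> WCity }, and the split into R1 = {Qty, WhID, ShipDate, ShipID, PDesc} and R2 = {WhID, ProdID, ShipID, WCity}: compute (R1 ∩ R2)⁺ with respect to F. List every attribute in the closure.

WhID, ShipDate, ShipID, WCity, PDesc

R1 ∩ R2 = {WhID, ShipID}.
WhID → ShipDate, PDesc applies, adding ShipDate, PDesc
ShipDate → WCity applies, adding WCity
Closure: {WhID, ShipDate, ShipID, WCity, PDesc}.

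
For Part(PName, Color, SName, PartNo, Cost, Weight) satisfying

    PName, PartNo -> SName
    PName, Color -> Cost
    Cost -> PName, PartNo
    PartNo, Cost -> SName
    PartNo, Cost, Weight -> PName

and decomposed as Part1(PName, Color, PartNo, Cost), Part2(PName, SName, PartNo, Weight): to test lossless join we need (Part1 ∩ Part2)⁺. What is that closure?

Part1 ∩ Part2 = {PName, PartNo}.
PName, PartNo → SName applies, adding SName
Closure: {PName, SName, PartNo}.

PName, SName, PartNo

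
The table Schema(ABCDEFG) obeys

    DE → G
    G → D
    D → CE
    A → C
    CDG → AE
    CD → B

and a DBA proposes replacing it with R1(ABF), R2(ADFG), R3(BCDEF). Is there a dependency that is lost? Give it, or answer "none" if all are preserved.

Check A → C: no single fragment contains all of {AC}, and the restricted closure of {A} across the fragments never reaches {C}.
DE → G is preserved.
G → D is preserved.
D → CE is preserved.
CDG → AE is preserved.
CD → B is preserved.

A → C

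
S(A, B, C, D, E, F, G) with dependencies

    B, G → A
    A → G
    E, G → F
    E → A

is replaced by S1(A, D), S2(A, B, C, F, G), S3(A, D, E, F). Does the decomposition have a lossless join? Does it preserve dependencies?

lossy but dependency-preserving

Lossless test (chase): Rows 1 and 2 agree on A; apply A→G and equate their G entries. Rows 1 and 3 agree on A; apply A→G and equate their G entries. No row becomes fully distinguished — the join is lossy.
Dependency preservation: E, G → F is not contained in any single fragment, but the restricted closure of its left-hand side across the fragments still reaches the right-hand side; the remaining FDs each lie inside some fragment. All dependencies are preserved.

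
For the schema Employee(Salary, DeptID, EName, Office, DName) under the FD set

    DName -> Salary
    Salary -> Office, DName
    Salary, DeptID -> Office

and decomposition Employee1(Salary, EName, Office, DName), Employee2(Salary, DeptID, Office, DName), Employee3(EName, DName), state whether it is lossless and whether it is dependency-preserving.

lossy but dependency-preserving

Lossless test (chase): Rows 1 and 3 agree on DName; apply DName→Salary and equate their Salary entries. Rows 1 and 3 agree on Salary; apply Salary→Office, DName and equate their Office, DName entries. No row becomes fully distinguished — the join is lossy.
Dependency preservation: every FD's attributes lie within a single fragment, so each can be enforced locally — preserved.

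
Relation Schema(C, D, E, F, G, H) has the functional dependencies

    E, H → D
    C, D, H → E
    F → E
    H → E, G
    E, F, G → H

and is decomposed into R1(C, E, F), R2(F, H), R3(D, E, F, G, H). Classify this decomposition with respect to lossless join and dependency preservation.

lossy but dependency-preserving

Lossless test (chase): Rows 1 and 2 agree on F; apply F→E and equate their E entries. Rows 2 and 3 agree on H; apply H→E, G and equate their E, G entries. Rows 2 and 3 agree on E, H; apply E, H→D and equate their D entries. No row becomes fully distinguished — the join is lossy.
Dependency preservation: C, D, H → E is not contained in any single fragment, but the restricted closure of its left-hand side across the fragments still reaches the right-hand side; the remaining FDs each lie inside some fragment. All dependencies are preserved.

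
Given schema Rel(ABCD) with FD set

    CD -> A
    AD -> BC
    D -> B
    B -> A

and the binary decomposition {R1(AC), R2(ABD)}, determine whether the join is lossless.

Common attributes: R1 ∩ R2 = {A}.
No dependency enlarges {A}, so (A)⁺ = {A}.
The closure contains neither all of R1 = {AC} nor all of R2 = {ABD}, so the common attributes are not a superkey of either fragment. The join is lossy.

No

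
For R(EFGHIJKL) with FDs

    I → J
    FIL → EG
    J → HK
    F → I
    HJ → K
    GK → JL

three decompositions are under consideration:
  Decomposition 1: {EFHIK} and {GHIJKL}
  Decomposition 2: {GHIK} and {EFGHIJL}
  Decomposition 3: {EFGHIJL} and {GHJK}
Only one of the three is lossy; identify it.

Decomposition 1

Decomposition 1: common = {HIK}, closure = {HIJK} → lossy.
Decomposition 2: common = {GHI}, closure = {GHIJKL} → lossless.
Decomposition 3: common = {GHJ}, closure = {GHJKL} → lossless.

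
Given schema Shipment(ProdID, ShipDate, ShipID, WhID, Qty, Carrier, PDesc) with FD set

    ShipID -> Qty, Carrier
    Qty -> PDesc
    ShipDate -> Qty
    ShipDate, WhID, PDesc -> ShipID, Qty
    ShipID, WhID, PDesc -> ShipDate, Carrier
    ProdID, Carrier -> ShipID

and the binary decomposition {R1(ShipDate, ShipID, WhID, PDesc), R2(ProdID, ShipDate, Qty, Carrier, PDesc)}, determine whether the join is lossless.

Common attributes: R1 ∩ R2 = {ShipDate, PDesc}.
Closure of {ShipDate, PDesc}: ShipDate → Qty applies, adding Qty. So (ShipDate, PDesc)⁺ = {ShipDate, Qty, PDesc}.
The closure contains neither all of R1 = {ShipDate, ShipID, WhID, PDesc} nor all of R2 = {ProdID, ShipDate, Qty, Carrier, PDesc}, so the common attributes are not a superkey of either fragment. The join is lossy.

No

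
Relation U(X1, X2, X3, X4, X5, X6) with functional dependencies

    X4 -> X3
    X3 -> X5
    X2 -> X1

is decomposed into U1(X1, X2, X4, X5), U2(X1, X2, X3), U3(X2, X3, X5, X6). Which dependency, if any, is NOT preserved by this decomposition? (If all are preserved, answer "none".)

Check X4 → X3: no single fragment contains all of {X3, X4}, and the restricted closure of {X4} across the fragments never reaches {X3}.
X3 → X5 is preserved.
X2 → X1 is preserved.

X4 -> X3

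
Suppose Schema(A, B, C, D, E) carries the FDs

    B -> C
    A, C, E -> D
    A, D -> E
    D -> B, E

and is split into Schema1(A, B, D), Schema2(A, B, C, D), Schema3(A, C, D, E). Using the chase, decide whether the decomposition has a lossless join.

Yes

Chase test. Columns are A, B, C, D, E; row i has aⱼ where attribute j ∈ Schemai, else bᵢⱼ.
Initial tableau (one row per fragment):
  row 1: a1 a2 b13 a4 b15
  row 2: a1 a2 a3 a4 b25
  row 3: a1 b32 a3 a4 a5
Rows 1 and 2 agree on B; apply B→C and equate their C entries.
Rows 1 and 2 agree on A, D; apply A, D→E and equate their E entries.
Rows 1 and 3 agree on A, D; apply A, D→E and equate their E entries.
Rows 1 and 3 agree on D; apply D→B, E and equate their B, E entries.
Row 1 is now all distinguished symbols — the join is lossless.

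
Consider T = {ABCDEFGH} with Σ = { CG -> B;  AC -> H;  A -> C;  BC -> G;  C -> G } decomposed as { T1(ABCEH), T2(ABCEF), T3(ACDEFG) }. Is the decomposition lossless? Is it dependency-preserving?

lossless and dependency-preserving

Lossless test (chase): Rows 1 and 2 agree on AC; apply AC→H and equate their H entries. Rows 1 and 3 agree on AC; apply AC→H and equate their H entries. Rows 1 and 2 agree on BC; apply BC→G and equate their G entries. Rows 1 and 3 agree on C; apply C→G and equate their G entries. Rows 1 and 3 agree on CG; apply CG→B and equate their B entries. Row 3 is now all distinguished symbols — the join is lossless.
Dependency preservation: CG → B; BC → G are not contained in any single fragment, but the restricted closure of each left-hand side across the fragments still reaches the right-hand side; the remaining FDs each lie inside some fragment. All dependencies are preserved.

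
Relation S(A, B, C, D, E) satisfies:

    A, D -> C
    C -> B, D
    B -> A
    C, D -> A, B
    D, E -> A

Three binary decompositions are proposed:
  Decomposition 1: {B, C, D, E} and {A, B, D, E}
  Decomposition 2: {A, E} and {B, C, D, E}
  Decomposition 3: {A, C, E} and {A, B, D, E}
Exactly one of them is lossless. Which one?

Decomposition 1

Decomposition 1: common = {B, D, E}, closure = {A, B, C, D, E} → lossless.
Decomposition 2: common = {E}, closure = {E} → lossy.
Decomposition 3: common = {A, E}, closure = {A, E} → lossy.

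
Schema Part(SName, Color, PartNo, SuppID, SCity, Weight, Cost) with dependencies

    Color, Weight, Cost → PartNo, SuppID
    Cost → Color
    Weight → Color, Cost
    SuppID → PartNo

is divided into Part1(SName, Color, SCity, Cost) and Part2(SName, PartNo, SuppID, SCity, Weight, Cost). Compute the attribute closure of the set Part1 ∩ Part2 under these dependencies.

Part1 ∩ Part2 = {SName, SCity, Cost}.
Cost → Color applies, adding Color
Closure: {SName, Color, SCity, Cost}.

SName, Color, SCity, Cost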